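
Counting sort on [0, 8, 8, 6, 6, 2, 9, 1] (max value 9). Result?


Count array: [1, 1, 1, 0, 0, 0, 2, 0, 2, 1]
Reconstruct: [0, 1, 2, 6, 6, 8, 8, 9]


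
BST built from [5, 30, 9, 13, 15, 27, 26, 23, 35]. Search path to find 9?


BST root = 5
Search for 9: compare at each node
Path: [5, 30, 9]


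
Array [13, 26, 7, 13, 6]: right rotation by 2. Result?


Right rotate by 2: [13, 6, 13, 26, 7]


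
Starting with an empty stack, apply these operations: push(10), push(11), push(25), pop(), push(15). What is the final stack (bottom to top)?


push(10) -> [10]
push(11) -> [10, 11]
push(25) -> [10, 11, 25]
pop() returns 25 -> [10, 11]
push(15) -> [10, 11, 15]
Final stack (bottom to top): [10, 11, 15]


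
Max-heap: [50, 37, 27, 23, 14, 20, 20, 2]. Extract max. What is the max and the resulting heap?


Max = 50
Replace root with last, heapify down
Resulting heap: [37, 23, 27, 2, 14, 20, 20]


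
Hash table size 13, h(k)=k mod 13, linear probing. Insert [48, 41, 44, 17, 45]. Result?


Insertions: 48->slot 9; 41->slot 2; 44->slot 5; 17->slot 4; 45->slot 6
Table: [None, None, 41, None, 17, 44, 45, None, None, 48, None, None, None]


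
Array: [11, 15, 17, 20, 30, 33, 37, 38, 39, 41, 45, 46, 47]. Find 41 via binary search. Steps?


Search for 41:
[0,12] mid=6 arr[6]=37
[7,12] mid=9 arr[9]=41
Total: 2 comparisons


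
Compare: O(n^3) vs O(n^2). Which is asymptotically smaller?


quadratic grows slower than cubic
O(n^2) is asymptotically smaller; O(n^3) grows faster


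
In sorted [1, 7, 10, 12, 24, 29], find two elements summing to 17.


Two pointers: lo=0, hi=5
Found pair: (7, 10) summing to 17


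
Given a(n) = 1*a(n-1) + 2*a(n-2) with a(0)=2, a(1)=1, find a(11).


Build bottom-up:
...a(9)=511, a(10)=1025, a(11)=1*1025+2*511=2047


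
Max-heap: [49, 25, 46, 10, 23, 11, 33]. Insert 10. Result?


Append 10: [49, 25, 46, 10, 23, 11, 33, 10]
Bubble up: no swaps needed
Result: [49, 25, 46, 10, 23, 11, 33, 10]


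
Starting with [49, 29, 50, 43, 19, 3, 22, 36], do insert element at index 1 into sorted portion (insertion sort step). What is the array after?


After one pass: [29, 49, 50, 43, 19, 3, 22, 36]


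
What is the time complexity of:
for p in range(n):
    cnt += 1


Per nesting level: O(n) = O(n)
Complexity: O(n)


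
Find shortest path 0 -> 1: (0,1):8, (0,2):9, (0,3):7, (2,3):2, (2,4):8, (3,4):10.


Dijkstra from 0:
Distances: {0: 0, 1: 8, 2: 9, 3: 7, 4: 17}
Shortest distance to 1 = 8, path = [0, 1]


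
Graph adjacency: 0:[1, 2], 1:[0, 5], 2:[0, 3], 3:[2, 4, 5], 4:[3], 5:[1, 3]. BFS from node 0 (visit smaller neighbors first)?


BFS queue: start with [0]
Visit order: [0, 1, 2, 5, 3, 4]


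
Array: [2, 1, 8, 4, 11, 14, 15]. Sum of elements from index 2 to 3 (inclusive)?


Prefix sums: [0, 2, 3, 11, 15, 26, 40, 55]
Sum[2..3] = prefix[4] - prefix[2] = 15 - 3 = 12


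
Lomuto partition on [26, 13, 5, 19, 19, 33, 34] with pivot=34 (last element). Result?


Elements <= 34 go left of pivot.
Result: [26, 13, 5, 19, 19, 33, 34], pivot at index 6


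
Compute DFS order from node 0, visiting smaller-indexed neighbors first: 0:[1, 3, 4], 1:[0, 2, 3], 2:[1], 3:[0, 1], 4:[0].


DFS stack-based: start with [0]
Visit order: [0, 1, 2, 3, 4]


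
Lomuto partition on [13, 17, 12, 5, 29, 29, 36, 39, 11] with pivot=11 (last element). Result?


Elements <= 11 go left of pivot.
Result: [5, 11, 12, 13, 29, 29, 36, 39, 17], pivot at index 1


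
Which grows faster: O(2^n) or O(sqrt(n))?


sublinear grows slower than exponential
O(sqrt(n)) is asymptotically smaller; O(2^n) grows faster


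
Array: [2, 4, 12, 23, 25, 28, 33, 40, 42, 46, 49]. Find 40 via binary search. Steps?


Search for 40:
[0,10] mid=5 arr[5]=28
[6,10] mid=8 arr[8]=42
[6,7] mid=6 arr[6]=33
[7,7] mid=7 arr[7]=40
Total: 4 comparisons


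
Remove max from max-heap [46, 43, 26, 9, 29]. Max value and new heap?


Max = 46
Replace root with last, heapify down
Resulting heap: [43, 29, 26, 9]


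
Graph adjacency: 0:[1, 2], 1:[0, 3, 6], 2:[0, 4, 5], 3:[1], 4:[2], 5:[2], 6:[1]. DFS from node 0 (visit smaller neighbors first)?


DFS stack-based: start with [0]
Visit order: [0, 1, 3, 6, 2, 4, 5]


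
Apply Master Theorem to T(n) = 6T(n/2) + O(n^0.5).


a=6, b=2, c=0.5. log_2(6)=2.585 > c=0.5. Case 1: O(n^log_b(a)) = O(n^2.585)
Complexity: O(n^2.585)


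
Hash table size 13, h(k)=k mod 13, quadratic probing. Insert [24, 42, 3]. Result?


Insertions: 24->slot 11; 42->slot 3; 3->slot 4
Table: [None, None, None, 42, 3, None, None, None, None, None, None, 24, None]


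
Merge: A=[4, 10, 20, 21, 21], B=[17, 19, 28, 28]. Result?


Compare heads, take smaller each step.
Merged: [4, 10, 17, 19, 20, 21, 21, 28, 28]


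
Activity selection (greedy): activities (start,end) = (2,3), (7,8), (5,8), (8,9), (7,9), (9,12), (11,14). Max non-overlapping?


Greedy: pick earliest-ending, then skip overlaps.
Selected (4 activities): [(2, 3), (7, 8), (8, 9), (9, 12)]


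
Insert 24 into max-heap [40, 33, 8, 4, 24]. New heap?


Append 24: [40, 33, 8, 4, 24, 24]
Bubble up: swap idx 5(24) with idx 2(8)
Result: [40, 33, 24, 4, 24, 8]


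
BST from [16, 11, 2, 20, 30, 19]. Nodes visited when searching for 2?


BST root = 16
Search for 2: compare at each node
Path: [16, 11, 2]


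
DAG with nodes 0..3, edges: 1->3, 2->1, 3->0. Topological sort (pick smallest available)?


Kahn's algorithm, process smallest node first
Order: [2, 1, 3, 0]


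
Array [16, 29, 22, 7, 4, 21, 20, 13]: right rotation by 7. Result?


Right rotate by 7: [29, 22, 7, 4, 21, 20, 13, 16]


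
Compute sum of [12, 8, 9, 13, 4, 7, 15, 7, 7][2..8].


Prefix sums: [0, 12, 20, 29, 42, 46, 53, 68, 75, 82]
Sum[2..8] = prefix[9] - prefix[2] = 82 - 20 = 62


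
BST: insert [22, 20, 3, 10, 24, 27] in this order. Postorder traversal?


Root = 22; build tree by BST insertion.
Postorder traversal: [10, 3, 20, 27, 24, 22]


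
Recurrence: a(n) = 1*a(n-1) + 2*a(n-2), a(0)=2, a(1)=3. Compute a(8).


Build bottom-up:
...a(6)=107, a(7)=213, a(8)=1*213+2*107=427


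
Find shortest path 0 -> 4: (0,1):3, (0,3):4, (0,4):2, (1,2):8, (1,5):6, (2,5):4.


Dijkstra from 0:
Distances: {0: 0, 1: 3, 2: 11, 3: 4, 4: 2, 5: 9}
Shortest distance to 4 = 2, path = [0, 4]


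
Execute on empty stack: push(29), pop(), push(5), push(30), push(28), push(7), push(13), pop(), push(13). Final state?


push(29) -> [29]
pop() returns 29 -> []
push(5) -> [5]
push(30) -> [5, 30]
push(28) -> [5, 30, 28]
push(7) -> [5, 30, 28, 7]
push(13) -> [5, 30, 28, 7, 13]
pop() returns 13 -> [5, 30, 28, 7]
push(13) -> [5, 30, 28, 7, 13]
Final stack (bottom to top): [5, 30, 28, 7, 13]


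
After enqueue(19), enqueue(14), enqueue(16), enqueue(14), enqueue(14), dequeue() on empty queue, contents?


enqueue(19) -> [19]
enqueue(14) -> [19, 14]
enqueue(16) -> [19, 14, 16]
enqueue(14) -> [19, 14, 16, 14]
enqueue(14) -> [19, 14, 16, 14, 14]
dequeue() returns 19 -> [14, 16, 14, 14]
Final queue (front to back): [14, 16, 14, 14]


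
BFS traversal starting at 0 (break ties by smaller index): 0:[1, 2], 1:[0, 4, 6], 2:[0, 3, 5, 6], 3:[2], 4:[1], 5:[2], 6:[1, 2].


BFS queue: start with [0]
Visit order: [0, 1, 2, 4, 6, 3, 5]


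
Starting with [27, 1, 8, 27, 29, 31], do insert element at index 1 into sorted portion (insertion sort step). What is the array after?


After one pass: [1, 27, 8, 27, 29, 31]


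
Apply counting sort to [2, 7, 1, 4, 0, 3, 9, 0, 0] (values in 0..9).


Count array: [3, 1, 1, 1, 1, 0, 0, 1, 0, 1]
Reconstruct: [0, 0, 0, 1, 2, 3, 4, 7, 9]


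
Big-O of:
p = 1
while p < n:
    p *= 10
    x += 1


Per nesting level: O(log n) = O(log n)
Complexity: O(log n)


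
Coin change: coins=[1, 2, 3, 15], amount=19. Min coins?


dp[0]=0; dp[i]=1+min(dp[i-c] for c in coins)
...dp[14]=5, dp[15]=1, dp[16]=2, dp[17]=2, dp[18]=2, dp[19]=3
Minimum coins for 19 = 3


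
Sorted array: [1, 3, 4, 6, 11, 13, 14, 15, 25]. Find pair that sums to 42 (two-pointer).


Two pointers: lo=0, hi=8
No pair sums to 42


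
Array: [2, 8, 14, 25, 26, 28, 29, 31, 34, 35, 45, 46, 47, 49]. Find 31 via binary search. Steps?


Search for 31:
[0,13] mid=6 arr[6]=29
[7,13] mid=10 arr[10]=45
[7,9] mid=8 arr[8]=34
[7,7] mid=7 arr[7]=31
Total: 4 comparisons


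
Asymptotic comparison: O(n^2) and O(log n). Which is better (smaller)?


logarithmic grows slower than quadratic
O(log n) is asymptotically smaller; O(n^2) grows faster


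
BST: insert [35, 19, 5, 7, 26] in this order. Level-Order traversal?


Root = 35; build tree by BST insertion.
Level-Order traversal: [35, 19, 5, 26, 7]


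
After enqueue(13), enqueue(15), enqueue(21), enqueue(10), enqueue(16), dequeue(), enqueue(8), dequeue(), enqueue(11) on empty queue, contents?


enqueue(13) -> [13]
enqueue(15) -> [13, 15]
enqueue(21) -> [13, 15, 21]
enqueue(10) -> [13, 15, 21, 10]
enqueue(16) -> [13, 15, 21, 10, 16]
dequeue() returns 13 -> [15, 21, 10, 16]
enqueue(8) -> [15, 21, 10, 16, 8]
dequeue() returns 15 -> [21, 10, 16, 8]
enqueue(11) -> [21, 10, 16, 8, 11]
Final queue (front to back): [21, 10, 16, 8, 11]


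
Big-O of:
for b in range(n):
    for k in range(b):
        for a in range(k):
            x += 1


Per nesting level: O(n) * O(n) [triangular over b] * O(n) [triangular over k] = O(n^3)
Complexity: O(n^3)


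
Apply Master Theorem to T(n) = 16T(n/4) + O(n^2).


a=16, b=4, c=2. log_4(16)=2 = c=2. Case 2: O(n^c log n) = O(n^2 log n)
Complexity: O(n^2 log n)


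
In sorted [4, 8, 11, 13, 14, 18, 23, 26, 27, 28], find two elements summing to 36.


Two pointers: lo=0, hi=9
Found pair: (8, 28) summing to 36


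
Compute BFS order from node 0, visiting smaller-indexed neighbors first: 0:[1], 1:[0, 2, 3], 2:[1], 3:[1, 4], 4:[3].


BFS queue: start with [0]
Visit order: [0, 1, 2, 3, 4]


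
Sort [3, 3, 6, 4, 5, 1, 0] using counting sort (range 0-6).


Count array: [1, 1, 0, 2, 1, 1, 1]
Reconstruct: [0, 1, 3, 3, 4, 5, 6]


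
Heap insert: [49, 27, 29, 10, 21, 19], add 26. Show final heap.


Append 26: [49, 27, 29, 10, 21, 19, 26]
Bubble up: no swaps needed
Result: [49, 27, 29, 10, 21, 19, 26]


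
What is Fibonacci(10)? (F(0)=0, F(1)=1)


F(n)=F(n-1)+F(n-2)
...F(8)=21, F(9)=34, F(10)=55


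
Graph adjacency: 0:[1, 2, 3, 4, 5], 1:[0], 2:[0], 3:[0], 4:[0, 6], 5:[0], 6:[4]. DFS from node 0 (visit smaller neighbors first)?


DFS stack-based: start with [0]
Visit order: [0, 1, 2, 3, 4, 6, 5]


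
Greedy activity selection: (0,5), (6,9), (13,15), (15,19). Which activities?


Greedy: pick earliest-ending, then skip overlaps.
Selected (4 activities): [(0, 5), (6, 9), (13, 15), (15, 19)]


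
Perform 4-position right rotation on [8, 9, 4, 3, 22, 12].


Right rotate by 4: [4, 3, 22, 12, 8, 9]


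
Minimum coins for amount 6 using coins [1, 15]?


dp[0]=0; dp[i]=1+min(dp[i-c] for c in coins)
...dp[1]=1, dp[2]=2, dp[3]=3, dp[4]=4, dp[5]=5, dp[6]=6
Minimum coins for 6 = 6


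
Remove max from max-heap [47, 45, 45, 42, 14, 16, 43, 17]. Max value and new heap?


Max = 47
Replace root with last, heapify down
Resulting heap: [45, 42, 45, 17, 14, 16, 43]


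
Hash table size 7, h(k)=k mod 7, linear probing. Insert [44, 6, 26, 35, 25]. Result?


Insertions: 44->slot 2; 6->slot 6; 26->slot 5; 35->slot 0; 25->slot 4
Table: [35, None, 44, None, 25, 26, 6]


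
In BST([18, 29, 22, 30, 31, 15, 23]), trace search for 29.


BST root = 18
Search for 29: compare at each node
Path: [18, 29]


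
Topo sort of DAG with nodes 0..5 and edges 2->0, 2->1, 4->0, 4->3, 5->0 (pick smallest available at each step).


Kahn's algorithm, process smallest node first
Order: [2, 1, 4, 3, 5, 0]


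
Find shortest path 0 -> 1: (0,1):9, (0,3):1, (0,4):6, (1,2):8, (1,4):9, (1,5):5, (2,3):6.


Dijkstra from 0:
Distances: {0: 0, 1: 9, 2: 7, 3: 1, 4: 6, 5: 14}
Shortest distance to 1 = 9, path = [0, 1]


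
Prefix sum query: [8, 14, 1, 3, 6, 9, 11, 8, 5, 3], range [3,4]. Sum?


Prefix sums: [0, 8, 22, 23, 26, 32, 41, 52, 60, 65, 68]
Sum[3..4] = prefix[5] - prefix[3] = 32 - 23 = 9


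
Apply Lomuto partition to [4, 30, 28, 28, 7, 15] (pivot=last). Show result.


Elements <= 15 go left of pivot.
Result: [4, 7, 15, 28, 30, 28], pivot at index 2


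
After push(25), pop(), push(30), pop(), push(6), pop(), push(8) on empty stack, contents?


push(25) -> [25]
pop() returns 25 -> []
push(30) -> [30]
pop() returns 30 -> []
push(6) -> [6]
pop() returns 6 -> []
push(8) -> [8]
Final stack (bottom to top): [8]


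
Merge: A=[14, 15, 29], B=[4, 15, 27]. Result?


Compare heads, take smaller each step.
Merged: [4, 14, 15, 15, 27, 29]


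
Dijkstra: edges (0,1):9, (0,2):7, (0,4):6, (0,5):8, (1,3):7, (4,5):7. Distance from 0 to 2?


Dijkstra from 0:
Distances: {0: 0, 1: 9, 2: 7, 3: 16, 4: 6, 5: 8}
Shortest distance to 2 = 7, path = [0, 2]


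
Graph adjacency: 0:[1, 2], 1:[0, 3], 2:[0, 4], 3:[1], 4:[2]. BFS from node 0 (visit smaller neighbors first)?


BFS queue: start with [0]
Visit order: [0, 1, 2, 3, 4]


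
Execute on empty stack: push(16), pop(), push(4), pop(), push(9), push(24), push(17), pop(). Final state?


push(16) -> [16]
pop() returns 16 -> []
push(4) -> [4]
pop() returns 4 -> []
push(9) -> [9]
push(24) -> [9, 24]
push(17) -> [9, 24, 17]
pop() returns 17 -> [9, 24]
Final stack (bottom to top): [9, 24]


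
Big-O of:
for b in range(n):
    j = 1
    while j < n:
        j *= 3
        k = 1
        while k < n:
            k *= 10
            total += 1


Per nesting level: O(n) * O(log n) * O(log n) = O(n (log n)^2)
Complexity: O(n (log n)^2)


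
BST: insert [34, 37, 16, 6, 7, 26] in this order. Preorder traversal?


Root = 34; build tree by BST insertion.
Preorder traversal: [34, 16, 6, 7, 26, 37]


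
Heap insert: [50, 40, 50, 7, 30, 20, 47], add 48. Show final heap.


Append 48: [50, 40, 50, 7, 30, 20, 47, 48]
Bubble up: swap idx 7(48) with idx 3(7); swap idx 3(48) with idx 1(40)
Result: [50, 48, 50, 40, 30, 20, 47, 7]


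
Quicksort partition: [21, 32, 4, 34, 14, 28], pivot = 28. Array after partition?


Elements <= 28 go left of pivot.
Result: [21, 4, 14, 28, 32, 34], pivot at index 3


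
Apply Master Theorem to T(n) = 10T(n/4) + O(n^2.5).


a=10, b=4, c=2.5. log_4(10)=1.661 < c=2.5. Case 3: O(n^c) = O(n^2.500)
Complexity: O(n^2.500)


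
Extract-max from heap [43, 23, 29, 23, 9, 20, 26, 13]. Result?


Max = 43
Replace root with last, heapify down
Resulting heap: [29, 23, 26, 23, 9, 20, 13]


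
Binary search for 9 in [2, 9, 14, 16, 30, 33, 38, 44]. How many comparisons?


Search for 9:
[0,7] mid=3 arr[3]=16
[0,2] mid=1 arr[1]=9
Total: 2 comparisons


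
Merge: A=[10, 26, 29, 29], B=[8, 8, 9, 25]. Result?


Compare heads, take smaller each step.
Merged: [8, 8, 9, 10, 25, 26, 29, 29]


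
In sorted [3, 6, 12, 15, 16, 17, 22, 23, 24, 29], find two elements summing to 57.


Two pointers: lo=0, hi=9
No pair sums to 57


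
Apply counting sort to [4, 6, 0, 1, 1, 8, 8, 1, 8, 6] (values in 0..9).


Count array: [1, 3, 0, 0, 1, 0, 2, 0, 3, 0]
Reconstruct: [0, 1, 1, 1, 4, 6, 6, 8, 8, 8]


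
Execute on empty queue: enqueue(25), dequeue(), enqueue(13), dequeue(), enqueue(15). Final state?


enqueue(25) -> [25]
dequeue() returns 25 -> []
enqueue(13) -> [13]
dequeue() returns 13 -> []
enqueue(15) -> [15]
Final queue (front to back): [15]


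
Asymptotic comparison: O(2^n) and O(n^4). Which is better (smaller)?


quartic grows slower than exponential
O(n^4) is asymptotically smaller; O(2^n) grows faster


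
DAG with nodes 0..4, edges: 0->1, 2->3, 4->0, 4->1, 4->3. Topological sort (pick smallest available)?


Kahn's algorithm, process smallest node first
Order: [2, 4, 0, 1, 3]


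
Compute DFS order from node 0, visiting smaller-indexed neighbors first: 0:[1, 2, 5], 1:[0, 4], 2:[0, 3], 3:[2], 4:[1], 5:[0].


DFS stack-based: start with [0]
Visit order: [0, 1, 4, 2, 3, 5]


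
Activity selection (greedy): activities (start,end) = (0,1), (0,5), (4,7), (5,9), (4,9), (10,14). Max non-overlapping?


Greedy: pick earliest-ending, then skip overlaps.
Selected (3 activities): [(0, 1), (4, 7), (10, 14)]


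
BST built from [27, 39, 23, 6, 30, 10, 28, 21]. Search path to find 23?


BST root = 27
Search for 23: compare at each node
Path: [27, 23]


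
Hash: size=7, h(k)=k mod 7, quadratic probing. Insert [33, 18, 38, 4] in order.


Insertions: 33->slot 5; 18->slot 4; 38->slot 3; 4->slot 1
Table: [None, 4, None, 38, 18, 33, None]


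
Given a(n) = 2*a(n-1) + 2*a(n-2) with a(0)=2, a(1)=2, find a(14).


Build bottom-up:
...a(12)=172928, a(13)=472448, a(14)=2*472448+2*172928=1290752


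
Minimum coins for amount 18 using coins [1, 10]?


dp[0]=0; dp[i]=1+min(dp[i-c] for c in coins)
...dp[13]=4, dp[14]=5, dp[15]=6, dp[16]=7, dp[17]=8, dp[18]=9
Minimum coins for 18 = 9


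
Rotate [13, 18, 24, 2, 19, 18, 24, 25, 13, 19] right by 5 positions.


Right rotate by 5: [18, 24, 25, 13, 19, 13, 18, 24, 2, 19]


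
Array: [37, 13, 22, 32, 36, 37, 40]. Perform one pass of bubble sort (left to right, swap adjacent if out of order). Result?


After one pass: [13, 22, 32, 36, 37, 37, 40]


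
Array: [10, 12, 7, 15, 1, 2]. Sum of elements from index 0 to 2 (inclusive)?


Prefix sums: [0, 10, 22, 29, 44, 45, 47]
Sum[0..2] = prefix[3] - prefix[0] = 29 - 0 = 29


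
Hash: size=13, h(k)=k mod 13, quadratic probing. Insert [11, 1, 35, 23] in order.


Insertions: 11->slot 11; 1->slot 1; 35->slot 9; 23->slot 10
Table: [None, 1, None, None, None, None, None, None, None, 35, 23, 11, None]


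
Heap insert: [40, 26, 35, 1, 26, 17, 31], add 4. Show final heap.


Append 4: [40, 26, 35, 1, 26, 17, 31, 4]
Bubble up: swap idx 7(4) with idx 3(1)
Result: [40, 26, 35, 4, 26, 17, 31, 1]


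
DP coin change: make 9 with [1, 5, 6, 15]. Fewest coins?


dp[0]=0; dp[i]=1+min(dp[i-c] for c in coins)
...dp[4]=4, dp[5]=1, dp[6]=1, dp[7]=2, dp[8]=3, dp[9]=4
Minimum coins for 9 = 4


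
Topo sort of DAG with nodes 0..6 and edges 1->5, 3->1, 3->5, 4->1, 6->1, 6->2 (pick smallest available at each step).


Kahn's algorithm, process smallest node first
Order: [0, 3, 4, 6, 1, 2, 5]


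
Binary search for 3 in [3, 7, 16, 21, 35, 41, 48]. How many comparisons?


Search for 3:
[0,6] mid=3 arr[3]=21
[0,2] mid=1 arr[1]=7
[0,0] mid=0 arr[0]=3
Total: 3 comparisons


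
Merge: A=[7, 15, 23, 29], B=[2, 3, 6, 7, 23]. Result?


Compare heads, take smaller each step.
Merged: [2, 3, 6, 7, 7, 15, 23, 23, 29]


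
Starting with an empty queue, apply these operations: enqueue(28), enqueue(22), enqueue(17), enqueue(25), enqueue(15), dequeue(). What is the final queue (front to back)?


enqueue(28) -> [28]
enqueue(22) -> [28, 22]
enqueue(17) -> [28, 22, 17]
enqueue(25) -> [28, 22, 17, 25]
enqueue(15) -> [28, 22, 17, 25, 15]
dequeue() returns 28 -> [22, 17, 25, 15]
Final queue (front to back): [22, 17, 25, 15]


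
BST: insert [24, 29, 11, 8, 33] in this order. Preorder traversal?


Root = 24; build tree by BST insertion.
Preorder traversal: [24, 11, 8, 29, 33]


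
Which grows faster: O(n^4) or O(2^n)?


quartic grows slower than exponential
O(n^4) is asymptotically smaller; O(2^n) grows faster


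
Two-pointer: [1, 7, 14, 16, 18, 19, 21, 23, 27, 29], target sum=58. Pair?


Two pointers: lo=0, hi=9
No pair sums to 58


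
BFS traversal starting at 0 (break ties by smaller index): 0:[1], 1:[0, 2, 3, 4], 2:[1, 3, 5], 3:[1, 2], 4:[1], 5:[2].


BFS queue: start with [0]
Visit order: [0, 1, 2, 3, 4, 5]


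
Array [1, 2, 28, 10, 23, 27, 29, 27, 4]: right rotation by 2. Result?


Right rotate by 2: [27, 4, 1, 2, 28, 10, 23, 27, 29]


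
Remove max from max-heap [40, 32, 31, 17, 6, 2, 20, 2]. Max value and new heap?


Max = 40
Replace root with last, heapify down
Resulting heap: [32, 17, 31, 2, 6, 2, 20]


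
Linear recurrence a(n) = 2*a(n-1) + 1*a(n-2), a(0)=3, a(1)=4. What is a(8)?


Build bottom-up:
...a(6)=367, a(7)=886, a(8)=2*886+1*367=2139


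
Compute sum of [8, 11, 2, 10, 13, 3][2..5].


Prefix sums: [0, 8, 19, 21, 31, 44, 47]
Sum[2..5] = prefix[6] - prefix[2] = 47 - 19 = 28


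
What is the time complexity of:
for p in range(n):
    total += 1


Per nesting level: O(n) = O(n)
Complexity: O(n)


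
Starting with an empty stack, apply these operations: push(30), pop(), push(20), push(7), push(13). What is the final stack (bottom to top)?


push(30) -> [30]
pop() returns 30 -> []
push(20) -> [20]
push(7) -> [20, 7]
push(13) -> [20, 7, 13]
Final stack (bottom to top): [20, 7, 13]


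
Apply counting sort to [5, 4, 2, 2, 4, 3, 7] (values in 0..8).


Count array: [0, 0, 2, 1, 2, 1, 0, 1, 0]
Reconstruct: [2, 2, 3, 4, 4, 5, 7]


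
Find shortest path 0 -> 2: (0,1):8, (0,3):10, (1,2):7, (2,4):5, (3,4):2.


Dijkstra from 0:
Distances: {0: 0, 1: 8, 2: 15, 3: 10, 4: 12}
Shortest distance to 2 = 15, path = [0, 1, 2]


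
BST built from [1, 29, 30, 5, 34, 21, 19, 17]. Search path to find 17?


BST root = 1
Search for 17: compare at each node
Path: [1, 29, 5, 21, 19, 17]


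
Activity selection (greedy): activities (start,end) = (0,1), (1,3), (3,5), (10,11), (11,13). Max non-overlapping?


Greedy: pick earliest-ending, then skip overlaps.
Selected (5 activities): [(0, 1), (1, 3), (3, 5), (10, 11), (11, 13)]


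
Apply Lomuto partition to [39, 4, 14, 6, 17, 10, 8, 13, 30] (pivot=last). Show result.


Elements <= 30 go left of pivot.
Result: [4, 14, 6, 17, 10, 8, 13, 30, 39], pivot at index 7


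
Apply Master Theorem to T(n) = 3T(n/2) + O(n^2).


a=3, b=2, c=2. log_2(3)=1.585 < c=2. Case 3: O(n^c) = O(n^2)
Complexity: O(n^2)


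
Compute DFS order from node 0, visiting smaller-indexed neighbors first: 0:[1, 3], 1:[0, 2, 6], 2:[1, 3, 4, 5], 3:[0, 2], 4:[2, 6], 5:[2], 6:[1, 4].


DFS stack-based: start with [0]
Visit order: [0, 1, 2, 3, 4, 6, 5]


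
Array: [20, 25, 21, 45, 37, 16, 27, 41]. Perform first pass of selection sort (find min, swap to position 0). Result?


After one pass: [16, 25, 21, 45, 37, 20, 27, 41]


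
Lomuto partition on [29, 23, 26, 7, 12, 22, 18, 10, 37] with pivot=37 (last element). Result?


Elements <= 37 go left of pivot.
Result: [29, 23, 26, 7, 12, 22, 18, 10, 37], pivot at index 8


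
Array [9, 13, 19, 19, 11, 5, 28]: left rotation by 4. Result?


Left rotate by 4: [11, 5, 28, 9, 13, 19, 19]


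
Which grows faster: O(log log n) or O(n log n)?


double-logarithmic grows slower than linearithmic
O(log log n) is asymptotically smaller; O(n log n) grows faster


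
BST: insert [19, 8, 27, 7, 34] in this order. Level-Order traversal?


Root = 19; build tree by BST insertion.
Level-Order traversal: [19, 8, 27, 7, 34]


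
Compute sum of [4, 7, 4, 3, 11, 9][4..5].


Prefix sums: [0, 4, 11, 15, 18, 29, 38]
Sum[4..5] = prefix[6] - prefix[4] = 38 - 18 = 20


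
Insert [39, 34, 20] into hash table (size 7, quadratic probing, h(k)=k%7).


Insertions: 39->slot 4; 34->slot 6; 20->slot 0
Table: [20, None, None, None, 39, None, 34]


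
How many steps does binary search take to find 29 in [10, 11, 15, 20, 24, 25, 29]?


Search for 29:
[0,6] mid=3 arr[3]=20
[4,6] mid=5 arr[5]=25
[6,6] mid=6 arr[6]=29
Total: 3 comparisons


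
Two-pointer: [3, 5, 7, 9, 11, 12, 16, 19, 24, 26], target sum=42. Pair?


Two pointers: lo=0, hi=9
Found pair: (16, 26) summing to 42


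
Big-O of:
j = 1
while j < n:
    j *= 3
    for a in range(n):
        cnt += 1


Per nesting level: O(log n) * O(n) = O(n log n)
Complexity: O(n log n)


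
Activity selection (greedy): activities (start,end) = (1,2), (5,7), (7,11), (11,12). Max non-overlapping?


Greedy: pick earliest-ending, then skip overlaps.
Selected (4 activities): [(1, 2), (5, 7), (7, 11), (11, 12)]


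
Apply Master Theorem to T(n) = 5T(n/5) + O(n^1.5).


a=5, b=5, c=1.5. log_5(5)=1 < c=1.5. Case 3: O(n^c) = O(n^1.500)
Complexity: O(n^1.500)


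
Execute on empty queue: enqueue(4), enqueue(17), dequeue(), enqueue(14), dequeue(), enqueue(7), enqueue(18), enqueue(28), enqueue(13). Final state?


enqueue(4) -> [4]
enqueue(17) -> [4, 17]
dequeue() returns 4 -> [17]
enqueue(14) -> [17, 14]
dequeue() returns 17 -> [14]
enqueue(7) -> [14, 7]
enqueue(18) -> [14, 7, 18]
enqueue(28) -> [14, 7, 18, 28]
enqueue(13) -> [14, 7, 18, 28, 13]
Final queue (front to back): [14, 7, 18, 28, 13]


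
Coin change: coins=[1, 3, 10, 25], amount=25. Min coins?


dp[0]=0; dp[i]=1+min(dp[i-c] for c in coins)
...dp[20]=2, dp[21]=3, dp[22]=4, dp[23]=3, dp[24]=4, dp[25]=1
Minimum coins for 25 = 1


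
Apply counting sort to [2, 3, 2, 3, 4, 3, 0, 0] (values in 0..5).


Count array: [2, 0, 2, 3, 1, 0]
Reconstruct: [0, 0, 2, 2, 3, 3, 3, 4]


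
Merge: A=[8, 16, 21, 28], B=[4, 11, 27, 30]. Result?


Compare heads, take smaller each step.
Merged: [4, 8, 11, 16, 21, 27, 28, 30]


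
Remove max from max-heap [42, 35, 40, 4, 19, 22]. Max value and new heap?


Max = 42
Replace root with last, heapify down
Resulting heap: [40, 35, 22, 4, 19]


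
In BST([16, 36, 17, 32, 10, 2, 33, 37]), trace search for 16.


BST root = 16
Search for 16: compare at each node
Path: [16]


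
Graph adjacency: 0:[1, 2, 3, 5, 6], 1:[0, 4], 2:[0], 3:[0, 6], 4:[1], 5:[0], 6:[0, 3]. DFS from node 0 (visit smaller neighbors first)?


DFS stack-based: start with [0]
Visit order: [0, 1, 4, 2, 3, 6, 5]


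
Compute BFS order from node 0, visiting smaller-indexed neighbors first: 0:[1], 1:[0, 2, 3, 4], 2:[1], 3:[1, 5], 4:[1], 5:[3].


BFS queue: start with [0]
Visit order: [0, 1, 2, 3, 4, 5]


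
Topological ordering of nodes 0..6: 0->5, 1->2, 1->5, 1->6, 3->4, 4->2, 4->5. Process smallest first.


Kahn's algorithm, process smallest node first
Order: [0, 1, 3, 4, 2, 5, 6]


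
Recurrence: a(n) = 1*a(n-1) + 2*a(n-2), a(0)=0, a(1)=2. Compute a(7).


Build bottom-up:
...a(5)=22, a(6)=42, a(7)=1*42+2*22=86


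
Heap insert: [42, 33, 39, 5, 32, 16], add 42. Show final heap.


Append 42: [42, 33, 39, 5, 32, 16, 42]
Bubble up: swap idx 6(42) with idx 2(39)
Result: [42, 33, 42, 5, 32, 16, 39]


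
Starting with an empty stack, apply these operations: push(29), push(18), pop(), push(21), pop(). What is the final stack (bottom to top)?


push(29) -> [29]
push(18) -> [29, 18]
pop() returns 18 -> [29]
push(21) -> [29, 21]
pop() returns 21 -> [29]
Final stack (bottom to top): [29]


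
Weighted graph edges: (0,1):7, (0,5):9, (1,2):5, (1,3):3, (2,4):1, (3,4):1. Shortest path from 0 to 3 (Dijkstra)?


Dijkstra from 0:
Distances: {0: 0, 1: 7, 2: 12, 3: 10, 4: 11, 5: 9}
Shortest distance to 3 = 10, path = [0, 1, 3]


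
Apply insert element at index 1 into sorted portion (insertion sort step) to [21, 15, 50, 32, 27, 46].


After one pass: [15, 21, 50, 32, 27, 46]


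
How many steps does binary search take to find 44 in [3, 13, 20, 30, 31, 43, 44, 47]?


Search for 44:
[0,7] mid=3 arr[3]=30
[4,7] mid=5 arr[5]=43
[6,7] mid=6 arr[6]=44
Total: 3 comparisons


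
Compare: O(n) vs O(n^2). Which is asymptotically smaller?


linear grows slower than quadratic
O(n) is asymptotically smaller; O(n^2) grows faster


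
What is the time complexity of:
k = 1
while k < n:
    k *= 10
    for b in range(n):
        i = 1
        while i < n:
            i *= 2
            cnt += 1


Per nesting level: O(log n) * O(n) * O(log n) = O(n (log n)^2)
Complexity: O(n (log n)^2)


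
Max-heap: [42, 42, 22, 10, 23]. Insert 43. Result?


Append 43: [42, 42, 22, 10, 23, 43]
Bubble up: swap idx 5(43) with idx 2(22); swap idx 2(43) with idx 0(42)
Result: [43, 42, 42, 10, 23, 22]


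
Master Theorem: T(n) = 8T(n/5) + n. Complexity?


a=8, b=5, c=1. log_5(8)=1.292 > c=1. Case 1: O(n^log_b(a)) = O(n^1.292)
Complexity: O(n^1.292)


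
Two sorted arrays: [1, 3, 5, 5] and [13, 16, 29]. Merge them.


Compare heads, take smaller each step.
Merged: [1, 3, 5, 5, 13, 16, 29]


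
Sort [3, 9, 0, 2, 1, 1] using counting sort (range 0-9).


Count array: [1, 2, 1, 1, 0, 0, 0, 0, 0, 1]
Reconstruct: [0, 1, 1, 2, 3, 9]


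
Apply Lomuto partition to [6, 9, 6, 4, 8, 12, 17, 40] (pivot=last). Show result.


Elements <= 40 go left of pivot.
Result: [6, 9, 6, 4, 8, 12, 17, 40], pivot at index 7


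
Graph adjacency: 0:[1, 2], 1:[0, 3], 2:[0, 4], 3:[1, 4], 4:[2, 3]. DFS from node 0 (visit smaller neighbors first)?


DFS stack-based: start with [0]
Visit order: [0, 1, 3, 4, 2]


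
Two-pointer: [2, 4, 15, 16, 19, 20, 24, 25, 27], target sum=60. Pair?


Two pointers: lo=0, hi=8
No pair sums to 60


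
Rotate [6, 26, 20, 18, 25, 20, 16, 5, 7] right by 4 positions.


Right rotate by 4: [20, 16, 5, 7, 6, 26, 20, 18, 25]


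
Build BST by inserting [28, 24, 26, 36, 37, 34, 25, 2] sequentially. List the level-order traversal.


Root = 28; build tree by BST insertion.
Level-Order traversal: [28, 24, 36, 2, 26, 34, 37, 25]


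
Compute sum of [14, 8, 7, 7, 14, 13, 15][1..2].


Prefix sums: [0, 14, 22, 29, 36, 50, 63, 78]
Sum[1..2] = prefix[3] - prefix[1] = 29 - 14 = 15


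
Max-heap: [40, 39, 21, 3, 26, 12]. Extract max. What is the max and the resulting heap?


Max = 40
Replace root with last, heapify down
Resulting heap: [39, 26, 21, 3, 12]


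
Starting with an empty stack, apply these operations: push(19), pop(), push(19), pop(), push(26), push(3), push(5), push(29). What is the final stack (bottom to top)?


push(19) -> [19]
pop() returns 19 -> []
push(19) -> [19]
pop() returns 19 -> []
push(26) -> [26]
push(3) -> [26, 3]
push(5) -> [26, 3, 5]
push(29) -> [26, 3, 5, 29]
Final stack (bottom to top): [26, 3, 5, 29]


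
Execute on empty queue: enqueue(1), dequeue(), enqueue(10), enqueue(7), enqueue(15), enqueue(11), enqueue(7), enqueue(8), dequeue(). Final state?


enqueue(1) -> [1]
dequeue() returns 1 -> []
enqueue(10) -> [10]
enqueue(7) -> [10, 7]
enqueue(15) -> [10, 7, 15]
enqueue(11) -> [10, 7, 15, 11]
enqueue(7) -> [10, 7, 15, 11, 7]
enqueue(8) -> [10, 7, 15, 11, 7, 8]
dequeue() returns 10 -> [7, 15, 11, 7, 8]
Final queue (front to back): [7, 15, 11, 7, 8]


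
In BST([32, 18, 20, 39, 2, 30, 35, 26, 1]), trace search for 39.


BST root = 32
Search for 39: compare at each node
Path: [32, 39]


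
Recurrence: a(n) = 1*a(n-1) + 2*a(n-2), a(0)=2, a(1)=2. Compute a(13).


Build bottom-up:
...a(11)=2730, a(12)=5462, a(13)=1*5462+2*2730=10922


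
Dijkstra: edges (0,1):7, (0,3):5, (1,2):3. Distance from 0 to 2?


Dijkstra from 0:
Distances: {0: 0, 1: 7, 2: 10, 3: 5}
Shortest distance to 2 = 10, path = [0, 1, 2]


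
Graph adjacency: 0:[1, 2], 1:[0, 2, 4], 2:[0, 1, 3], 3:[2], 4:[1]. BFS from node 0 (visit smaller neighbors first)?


BFS queue: start with [0]
Visit order: [0, 1, 2, 4, 3]


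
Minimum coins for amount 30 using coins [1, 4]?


dp[0]=0; dp[i]=1+min(dp[i-c] for c in coins)
...dp[25]=7, dp[26]=8, dp[27]=9, dp[28]=7, dp[29]=8, dp[30]=9
Minimum coins for 30 = 9


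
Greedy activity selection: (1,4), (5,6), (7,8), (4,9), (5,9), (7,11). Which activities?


Greedy: pick earliest-ending, then skip overlaps.
Selected (3 activities): [(1, 4), (5, 6), (7, 8)]


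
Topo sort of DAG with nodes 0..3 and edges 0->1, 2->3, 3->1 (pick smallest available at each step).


Kahn's algorithm, process smallest node first
Order: [0, 2, 3, 1]


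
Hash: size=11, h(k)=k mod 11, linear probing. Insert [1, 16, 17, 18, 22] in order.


Insertions: 1->slot 1; 16->slot 5; 17->slot 6; 18->slot 7; 22->slot 0
Table: [22, 1, None, None, None, 16, 17, 18, None, None, None]


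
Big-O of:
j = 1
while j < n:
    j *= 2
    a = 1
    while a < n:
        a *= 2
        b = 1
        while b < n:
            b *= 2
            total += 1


Per nesting level: O(log n) * O(log n) * O(log n) = O((log n)^3)
Complexity: O((log n)^3)


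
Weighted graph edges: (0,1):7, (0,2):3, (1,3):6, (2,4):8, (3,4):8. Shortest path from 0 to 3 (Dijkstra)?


Dijkstra from 0:
Distances: {0: 0, 1: 7, 2: 3, 3: 13, 4: 11}
Shortest distance to 3 = 13, path = [0, 1, 3]


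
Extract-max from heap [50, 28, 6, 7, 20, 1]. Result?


Max = 50
Replace root with last, heapify down
Resulting heap: [28, 20, 6, 7, 1]


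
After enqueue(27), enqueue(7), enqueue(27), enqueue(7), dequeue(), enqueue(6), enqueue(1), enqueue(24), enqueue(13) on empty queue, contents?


enqueue(27) -> [27]
enqueue(7) -> [27, 7]
enqueue(27) -> [27, 7, 27]
enqueue(7) -> [27, 7, 27, 7]
dequeue() returns 27 -> [7, 27, 7]
enqueue(6) -> [7, 27, 7, 6]
enqueue(1) -> [7, 27, 7, 6, 1]
enqueue(24) -> [7, 27, 7, 6, 1, 24]
enqueue(13) -> [7, 27, 7, 6, 1, 24, 13]
Final queue (front to back): [7, 27, 7, 6, 1, 24, 13]


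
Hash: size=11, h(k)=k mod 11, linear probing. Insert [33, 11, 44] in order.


Insertions: 33->slot 0; 11->slot 1; 44->slot 2
Table: [33, 11, 44, None, None, None, None, None, None, None, None]


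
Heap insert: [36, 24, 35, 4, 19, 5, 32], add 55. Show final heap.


Append 55: [36, 24, 35, 4, 19, 5, 32, 55]
Bubble up: swap idx 7(55) with idx 3(4); swap idx 3(55) with idx 1(24); swap idx 1(55) with idx 0(36)
Result: [55, 36, 35, 24, 19, 5, 32, 4]


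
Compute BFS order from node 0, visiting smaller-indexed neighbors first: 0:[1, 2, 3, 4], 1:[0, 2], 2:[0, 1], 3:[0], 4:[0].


BFS queue: start with [0]
Visit order: [0, 1, 2, 3, 4]


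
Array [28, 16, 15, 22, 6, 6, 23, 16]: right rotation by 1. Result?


Right rotate by 1: [16, 28, 16, 15, 22, 6, 6, 23]


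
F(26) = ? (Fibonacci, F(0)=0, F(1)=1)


F(n)=F(n-1)+F(n-2)
...F(24)=46368, F(25)=75025, F(26)=121393


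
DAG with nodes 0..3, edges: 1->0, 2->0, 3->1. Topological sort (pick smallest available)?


Kahn's algorithm, process smallest node first
Order: [2, 3, 1, 0]


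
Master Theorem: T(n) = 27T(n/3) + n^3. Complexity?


a=27, b=3, c=3. log_3(27)=3 = c=3. Case 2: O(n^c log n) = O(n^3 log n)
Complexity: O(n^3 log n)


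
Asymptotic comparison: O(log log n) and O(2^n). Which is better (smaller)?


double-logarithmic grows slower than exponential
O(log log n) is asymptotically smaller; O(2^n) grows faster


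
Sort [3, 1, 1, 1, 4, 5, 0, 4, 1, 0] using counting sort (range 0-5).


Count array: [2, 4, 0, 1, 2, 1]
Reconstruct: [0, 0, 1, 1, 1, 1, 3, 4, 4, 5]


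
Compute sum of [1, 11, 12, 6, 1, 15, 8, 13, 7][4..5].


Prefix sums: [0, 1, 12, 24, 30, 31, 46, 54, 67, 74]
Sum[4..5] = prefix[6] - prefix[4] = 46 - 30 = 16


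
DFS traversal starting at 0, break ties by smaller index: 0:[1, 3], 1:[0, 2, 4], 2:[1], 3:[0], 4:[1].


DFS stack-based: start with [0]
Visit order: [0, 1, 2, 4, 3]


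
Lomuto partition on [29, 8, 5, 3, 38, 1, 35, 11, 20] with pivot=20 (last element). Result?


Elements <= 20 go left of pivot.
Result: [8, 5, 3, 1, 11, 20, 35, 38, 29], pivot at index 5


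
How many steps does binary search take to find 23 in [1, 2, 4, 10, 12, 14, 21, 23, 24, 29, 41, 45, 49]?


Search for 23:
[0,12] mid=6 arr[6]=21
[7,12] mid=9 arr[9]=29
[7,8] mid=7 arr[7]=23
Total: 3 comparisons


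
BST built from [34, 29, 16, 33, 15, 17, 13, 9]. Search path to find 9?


BST root = 34
Search for 9: compare at each node
Path: [34, 29, 16, 15, 13, 9]


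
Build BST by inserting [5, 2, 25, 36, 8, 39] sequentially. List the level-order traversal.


Root = 5; build tree by BST insertion.
Level-Order traversal: [5, 2, 25, 8, 36, 39]


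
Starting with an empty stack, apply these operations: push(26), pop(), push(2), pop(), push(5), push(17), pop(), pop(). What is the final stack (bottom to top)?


push(26) -> [26]
pop() returns 26 -> []
push(2) -> [2]
pop() returns 2 -> []
push(5) -> [5]
push(17) -> [5, 17]
pop() returns 17 -> [5]
pop() returns 5 -> []
Final stack (bottom to top): []


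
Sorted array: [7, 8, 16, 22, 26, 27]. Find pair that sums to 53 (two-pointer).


Two pointers: lo=0, hi=5
Found pair: (26, 27) summing to 53


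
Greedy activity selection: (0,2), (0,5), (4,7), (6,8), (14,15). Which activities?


Greedy: pick earliest-ending, then skip overlaps.
Selected (3 activities): [(0, 2), (4, 7), (14, 15)]


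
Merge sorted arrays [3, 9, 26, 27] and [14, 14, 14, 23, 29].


Compare heads, take smaller each step.
Merged: [3, 9, 14, 14, 14, 23, 26, 27, 29]


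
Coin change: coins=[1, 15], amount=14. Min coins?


dp[0]=0; dp[i]=1+min(dp[i-c] for c in coins)
...dp[9]=9, dp[10]=10, dp[11]=11, dp[12]=12, dp[13]=13, dp[14]=14
Minimum coins for 14 = 14


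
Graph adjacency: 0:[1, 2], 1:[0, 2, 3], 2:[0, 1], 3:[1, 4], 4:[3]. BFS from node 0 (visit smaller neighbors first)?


BFS queue: start with [0]
Visit order: [0, 1, 2, 3, 4]


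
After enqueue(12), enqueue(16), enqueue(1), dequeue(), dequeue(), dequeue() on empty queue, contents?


enqueue(12) -> [12]
enqueue(16) -> [12, 16]
enqueue(1) -> [12, 16, 1]
dequeue() returns 12 -> [16, 1]
dequeue() returns 16 -> [1]
dequeue() returns 1 -> []
Final queue (front to back): []


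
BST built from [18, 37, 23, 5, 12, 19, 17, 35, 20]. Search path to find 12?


BST root = 18
Search for 12: compare at each node
Path: [18, 5, 12]


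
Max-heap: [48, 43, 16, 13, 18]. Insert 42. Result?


Append 42: [48, 43, 16, 13, 18, 42]
Bubble up: swap idx 5(42) with idx 2(16)
Result: [48, 43, 42, 13, 18, 16]


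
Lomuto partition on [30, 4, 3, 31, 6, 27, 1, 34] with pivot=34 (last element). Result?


Elements <= 34 go left of pivot.
Result: [30, 4, 3, 31, 6, 27, 1, 34], pivot at index 7


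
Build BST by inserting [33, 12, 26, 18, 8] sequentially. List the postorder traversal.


Root = 33; build tree by BST insertion.
Postorder traversal: [8, 18, 26, 12, 33]


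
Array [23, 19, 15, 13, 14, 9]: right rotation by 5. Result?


Right rotate by 5: [19, 15, 13, 14, 9, 23]


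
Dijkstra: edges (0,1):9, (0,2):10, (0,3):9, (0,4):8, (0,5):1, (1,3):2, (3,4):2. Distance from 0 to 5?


Dijkstra from 0:
Distances: {0: 0, 1: 9, 2: 10, 3: 9, 4: 8, 5: 1}
Shortest distance to 5 = 1, path = [0, 5]


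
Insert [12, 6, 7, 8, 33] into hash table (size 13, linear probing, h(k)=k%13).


Insertions: 12->slot 12; 6->slot 6; 7->slot 7; 8->slot 8; 33->slot 9
Table: [None, None, None, None, None, None, 6, 7, 8, 33, None, None, 12]


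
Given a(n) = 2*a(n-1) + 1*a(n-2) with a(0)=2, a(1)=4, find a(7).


Build bottom-up:
...a(5)=140, a(6)=338, a(7)=2*338+1*140=816


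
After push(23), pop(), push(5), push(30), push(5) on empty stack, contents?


push(23) -> [23]
pop() returns 23 -> []
push(5) -> [5]
push(30) -> [5, 30]
push(5) -> [5, 30, 5]
Final stack (bottom to top): [5, 30, 5]


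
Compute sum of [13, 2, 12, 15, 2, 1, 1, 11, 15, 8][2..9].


Prefix sums: [0, 13, 15, 27, 42, 44, 45, 46, 57, 72, 80]
Sum[2..9] = prefix[10] - prefix[2] = 80 - 15 = 65


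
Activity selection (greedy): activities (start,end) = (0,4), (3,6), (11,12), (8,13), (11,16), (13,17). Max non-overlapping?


Greedy: pick earliest-ending, then skip overlaps.
Selected (3 activities): [(0, 4), (11, 12), (13, 17)]


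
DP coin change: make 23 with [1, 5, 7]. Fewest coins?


dp[0]=0; dp[i]=1+min(dp[i-c] for c in coins)
...dp[18]=4, dp[19]=3, dp[20]=4, dp[21]=3, dp[22]=4, dp[23]=5
Minimum coins for 23 = 5


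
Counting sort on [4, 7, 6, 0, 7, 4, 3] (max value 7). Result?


Count array: [1, 0, 0, 1, 2, 0, 1, 2]
Reconstruct: [0, 3, 4, 4, 6, 7, 7]


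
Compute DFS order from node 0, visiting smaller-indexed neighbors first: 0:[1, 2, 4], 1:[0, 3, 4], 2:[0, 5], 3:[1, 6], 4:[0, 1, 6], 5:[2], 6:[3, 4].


DFS stack-based: start with [0]
Visit order: [0, 1, 3, 6, 4, 2, 5]
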